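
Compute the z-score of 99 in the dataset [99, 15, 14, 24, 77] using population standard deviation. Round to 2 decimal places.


Mean = (99 + 15 + 14 + 24 + 77) / 5 = 45.8
Variance = sum((x_i - mean)^2) / n = 1247.76
Std = sqrt(1247.76) = 35.3236
Z = (x - mean) / std
= (99 - 45.8) / 35.3236
= 53.2 / 35.3236
= 1.51

1.51


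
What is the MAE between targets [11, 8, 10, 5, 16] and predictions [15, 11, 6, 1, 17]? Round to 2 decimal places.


Absolute errors: [4, 3, 4, 4, 1]
Sum of absolute errors = 16
MAE = 16 / 5 = 3.20

3.20


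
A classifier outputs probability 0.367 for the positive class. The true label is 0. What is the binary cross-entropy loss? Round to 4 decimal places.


For y=0: Loss = -log(1-p)
= -log(1 - 0.367)
= -log(0.633)
= -(-0.4573)
= 0.4573

0.4573


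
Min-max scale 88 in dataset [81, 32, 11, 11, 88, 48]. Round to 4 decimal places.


Min = 11, Max = 88
Range = 88 - 11 = 77
Scaled = (x - min) / (max - min)
= (88 - 11) / 77
= 77 / 77
= 1.0000

1.0000


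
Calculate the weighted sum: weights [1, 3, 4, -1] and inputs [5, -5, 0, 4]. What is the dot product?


Element-wise products:
1 * 5 = 5
3 * -5 = -15
4 * 0 = 0
-1 * 4 = -4
Sum = 5 + -15 + 0 + -4
= -14

-14


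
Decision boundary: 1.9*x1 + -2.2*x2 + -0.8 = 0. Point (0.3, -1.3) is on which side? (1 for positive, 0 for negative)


Compute 1.9 * 0.3 + -2.2 * -1.3 + -0.8
= 0.57 + 2.86 + -0.8
= 2.63
Since 2.63 >= 0, the point is on the positive side.

1


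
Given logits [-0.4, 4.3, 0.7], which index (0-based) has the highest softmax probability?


Softmax is a monotonic transformation, so it preserves the argmax.
We need to find the index of the maximum logit.
Index 0: -0.4
Index 1: 4.3
Index 2: 0.7
Maximum logit = 4.3 at index 1

1


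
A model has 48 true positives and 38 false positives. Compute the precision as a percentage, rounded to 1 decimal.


Precision = TP / (TP + FP) * 100
= 48 / (48 + 38)
= 48 / 86
= 0.5581
= 55.8%

55.8


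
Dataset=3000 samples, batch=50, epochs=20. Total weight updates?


Iterations per epoch = 3000 / 50 = 60
Total updates = iterations_per_epoch * epochs
= 60 * 20
= 1200

1200


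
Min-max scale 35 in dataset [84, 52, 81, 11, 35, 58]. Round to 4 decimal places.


Min = 11, Max = 84
Range = 84 - 11 = 73
Scaled = (x - min) / (max - min)
= (35 - 11) / 73
= 24 / 73
= 0.3288

0.3288


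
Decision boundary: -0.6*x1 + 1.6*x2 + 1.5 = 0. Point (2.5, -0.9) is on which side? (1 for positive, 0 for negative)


Compute -0.6 * 2.5 + 1.6 * -0.9 + 1.5
= -1.5 + -1.44 + 1.5
= -1.44
Since -1.44 < 0, the point is on the negative side.

0


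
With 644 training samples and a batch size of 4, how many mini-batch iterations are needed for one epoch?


Iterations per epoch = dataset_size / batch_size
= 644 / 4
= 161

161


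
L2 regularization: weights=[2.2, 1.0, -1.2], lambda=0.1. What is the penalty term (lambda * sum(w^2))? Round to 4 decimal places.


Squaring each weight:
2.2^2 = 4.84
1.0^2 = 1.0
(-1.2)^2 = 1.44
Sum of squares = 7.28
Penalty = 0.1 * 7.28 = 0.7280

0.7280


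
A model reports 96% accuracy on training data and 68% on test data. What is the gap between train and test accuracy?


Gap = train_accuracy - test_accuracy
= 96 - 68
= 28%
This large gap strongly indicates overfitting.

28


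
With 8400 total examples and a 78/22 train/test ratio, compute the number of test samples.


Train samples = 8400 * 78% = 6552
Test samples = 8400 - 6552
= 1848

1848


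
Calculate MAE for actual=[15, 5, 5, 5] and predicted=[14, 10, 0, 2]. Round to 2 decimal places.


Absolute errors: [1, 5, 5, 3]
Sum of absolute errors = 14
MAE = 14 / 4 = 3.50

3.50


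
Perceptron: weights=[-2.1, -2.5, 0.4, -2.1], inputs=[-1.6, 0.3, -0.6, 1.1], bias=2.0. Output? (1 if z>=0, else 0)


z = w . x + b
= -2.1*-1.6 + -2.5*0.3 + 0.4*-0.6 + -2.1*1.1 + 2.0
= 3.36 + -0.75 + -0.24 + -2.31 + 2.0
= 0.06 + 2.0
= 2.06
Since z = 2.06 >= 0, output = 1

1


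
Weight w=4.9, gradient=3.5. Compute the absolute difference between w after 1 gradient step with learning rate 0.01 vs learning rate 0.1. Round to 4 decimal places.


With lr=0.01: w_new = 4.9 - 0.01 * 3.5 = 4.865
With lr=0.1: w_new = 4.9 - 0.1 * 3.5 = 4.55
Absolute difference = |4.865 - 4.55|
= 0.3150

0.3150


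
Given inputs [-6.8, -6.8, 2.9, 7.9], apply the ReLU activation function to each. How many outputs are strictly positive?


ReLU(x) = max(0, x) for each element:
ReLU(-6.8) = 0
ReLU(-6.8) = 0
ReLU(2.9) = 2.9
ReLU(7.9) = 7.9
Active neurons (>0): 2

2


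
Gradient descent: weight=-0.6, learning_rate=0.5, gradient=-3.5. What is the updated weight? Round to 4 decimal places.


w_new = w_old - lr * gradient
= -0.6 - 0.5 * -3.5
= -0.6 - (-1.75)
= 1.1500

1.1500


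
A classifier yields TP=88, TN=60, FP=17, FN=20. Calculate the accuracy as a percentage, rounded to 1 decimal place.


Accuracy = (TP + TN) / (TP + TN + FP + FN) * 100
= (88 + 60) / (88 + 60 + 17 + 20)
= 148 / 185
= 0.8
= 80.0%

80.0


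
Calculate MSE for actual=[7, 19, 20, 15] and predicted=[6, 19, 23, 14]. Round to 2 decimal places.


Differences: [1, 0, -3, 1]
Squared errors: [1, 0, 9, 1]
Sum of squared errors = 11
MSE = 11 / 4 = 2.75

2.75


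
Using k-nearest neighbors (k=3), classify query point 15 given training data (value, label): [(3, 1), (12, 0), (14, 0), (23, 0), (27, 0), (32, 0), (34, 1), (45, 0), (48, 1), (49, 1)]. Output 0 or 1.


Distances from query 15:
Point 14 (class 0): distance = 1
Point 12 (class 0): distance = 3
Point 23 (class 0): distance = 8
K=3 nearest neighbors: classes = [0, 0, 0]
Votes for class 1: 0 / 3
Majority vote => class 0

0


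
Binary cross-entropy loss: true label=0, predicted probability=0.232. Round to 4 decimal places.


For y=0: Loss = -log(1-p)
= -log(1 - 0.232)
= -log(0.768)
= -(-0.264)
= 0.2640

0.2640


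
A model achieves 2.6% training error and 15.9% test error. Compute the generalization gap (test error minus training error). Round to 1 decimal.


Generalization gap = test_error - train_error
= 15.9 - 2.6
= 13.3%
A large gap suggests overfitting.

13.3


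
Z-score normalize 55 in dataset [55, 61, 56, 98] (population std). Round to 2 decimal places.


Mean = (55 + 61 + 56 + 98) / 4 = 67.5
Variance = sum((x_i - mean)^2) / n = 315.25
Std = sqrt(315.25) = 17.7553
Z = (x - mean) / std
= (55 - 67.5) / 17.7553
= -12.5 / 17.7553
= -0.70

-0.70


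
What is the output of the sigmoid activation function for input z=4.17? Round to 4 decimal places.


sigmoid(z) = 1 / (1 + exp(-z))
exp(-(4.17)) = exp(-4.17) = 0.0155
1 + 0.0155 = 1.0155
1 / 1.0155 = 0.9848

0.9848


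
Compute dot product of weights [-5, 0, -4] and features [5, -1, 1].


Element-wise products:
-5 * 5 = -25
0 * -1 = 0
-4 * 1 = -4
Sum = -25 + 0 + -4
= -29

-29


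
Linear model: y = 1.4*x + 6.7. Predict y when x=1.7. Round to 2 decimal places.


y = 1.4 * 1.7 + (6.7)
= 2.38 + (6.7)
= 9.08

9.08


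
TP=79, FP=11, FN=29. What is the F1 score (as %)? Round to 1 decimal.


Precision = TP / (TP + FP) = 79 / 90 = 0.8778
Recall = TP / (TP + FN) = 79 / 108 = 0.7315
F1 = 2 * P * R / (P + R)
= 2 * 0.8778 * 0.7315 / (0.8778 + 0.7315)
= 1.2842 / 1.6093
= 0.798
As percentage: 79.8%

79.8


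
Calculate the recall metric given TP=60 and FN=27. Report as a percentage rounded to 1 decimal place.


Recall = TP / (TP + FN) * 100
= 60 / (60 + 27)
= 60 / 87
= 0.6897
= 69.0%

69.0


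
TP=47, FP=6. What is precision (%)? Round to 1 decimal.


Precision = TP / (TP + FP) * 100
= 47 / (47 + 6)
= 47 / 53
= 0.8868
= 88.7%

88.7


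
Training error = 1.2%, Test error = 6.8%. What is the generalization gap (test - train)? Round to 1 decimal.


Generalization gap = test_error - train_error
= 6.8 - 1.2
= 5.6%
A moderate gap.

5.6


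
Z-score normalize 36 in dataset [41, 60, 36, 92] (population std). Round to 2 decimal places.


Mean = (41 + 60 + 36 + 92) / 4 = 57.25
Variance = sum((x_i - mean)^2) / n = 482.6875
Std = sqrt(482.6875) = 21.9702
Z = (x - mean) / std
= (36 - 57.25) / 21.9702
= -21.25 / 21.9702
= -0.97

-0.97


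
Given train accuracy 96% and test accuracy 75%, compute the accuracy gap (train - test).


Gap = train_accuracy - test_accuracy
= 96 - 75
= 21%
This large gap strongly indicates overfitting.

21


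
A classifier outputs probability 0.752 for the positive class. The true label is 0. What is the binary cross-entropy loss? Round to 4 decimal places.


For y=0: Loss = -log(1-p)
= -log(1 - 0.752)
= -log(0.248)
= -(-1.3943)
= 1.3943

1.3943


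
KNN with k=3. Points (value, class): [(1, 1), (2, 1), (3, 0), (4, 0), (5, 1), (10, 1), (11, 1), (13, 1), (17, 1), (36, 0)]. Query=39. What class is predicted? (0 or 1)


Distances from query 39:
Point 36 (class 0): distance = 3
Point 17 (class 1): distance = 22
Point 13 (class 1): distance = 26
K=3 nearest neighbors: classes = [0, 1, 1]
Votes for class 1: 2 / 3
Majority vote => class 1

1


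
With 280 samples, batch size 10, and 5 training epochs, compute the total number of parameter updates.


Iterations per epoch = 280 / 10 = 28
Total updates = iterations_per_epoch * epochs
= 28 * 5
= 140

140


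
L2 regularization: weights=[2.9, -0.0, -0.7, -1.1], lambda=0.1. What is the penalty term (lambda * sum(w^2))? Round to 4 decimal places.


Squaring each weight:
2.9^2 = 8.41
(-0.0)^2 = 0.0
(-0.7)^2 = 0.49
(-1.1)^2 = 1.21
Sum of squares = 10.11
Penalty = 0.1 * 10.11 = 1.0110

1.0110


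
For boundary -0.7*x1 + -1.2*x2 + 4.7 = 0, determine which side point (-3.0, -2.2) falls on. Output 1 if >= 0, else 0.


Compute -0.7 * -3.0 + -1.2 * -2.2 + 4.7
= 2.1 + 2.64 + 4.7
= 9.44
Since 9.44 >= 0, the point is on the positive side.

1


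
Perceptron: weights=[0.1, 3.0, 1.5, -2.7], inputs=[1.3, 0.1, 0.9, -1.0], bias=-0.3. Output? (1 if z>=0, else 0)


z = w . x + b
= 0.1*1.3 + 3.0*0.1 + 1.5*0.9 + -2.7*-1.0 + -0.3
= 0.13 + 0.3 + 1.35 + 2.7 + -0.3
= 4.48 + -0.3
= 4.18
Since z = 4.18 >= 0, output = 1

1


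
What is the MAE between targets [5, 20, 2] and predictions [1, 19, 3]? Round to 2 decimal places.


Absolute errors: [4, 1, 1]
Sum of absolute errors = 6
MAE = 6 / 3 = 2.00

2.00


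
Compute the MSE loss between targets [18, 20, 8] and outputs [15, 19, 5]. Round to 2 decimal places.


Differences: [3, 1, 3]
Squared errors: [9, 1, 9]
Sum of squared errors = 19
MSE = 19 / 3 = 6.33

6.33


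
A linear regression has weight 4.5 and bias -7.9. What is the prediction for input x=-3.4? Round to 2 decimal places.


y = 4.5 * -3.4 + (-7.9)
= -15.3 + (-7.9)
= -23.20

-23.20


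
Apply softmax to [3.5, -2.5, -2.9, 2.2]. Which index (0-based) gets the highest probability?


Softmax is a monotonic transformation, so it preserves the argmax.
We need to find the index of the maximum logit.
Index 0: 3.5
Index 1: -2.5
Index 2: -2.9
Index 3: 2.2
Maximum logit = 3.5 at index 0

0


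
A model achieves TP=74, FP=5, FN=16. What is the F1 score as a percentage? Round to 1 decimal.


Precision = TP / (TP + FP) = 74 / 79 = 0.9367
Recall = TP / (TP + FN) = 74 / 90 = 0.8222
F1 = 2 * P * R / (P + R)
= 2 * 0.9367 * 0.8222 / (0.9367 + 0.8222)
= 1.5404 / 1.7589
= 0.8757
As percentage: 87.6%

87.6


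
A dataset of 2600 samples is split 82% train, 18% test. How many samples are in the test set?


Train samples = 2600 * 82% = 2132
Test samples = 2600 - 2132
= 468

468


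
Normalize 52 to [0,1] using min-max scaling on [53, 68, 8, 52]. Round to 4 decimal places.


Min = 8, Max = 68
Range = 68 - 8 = 60
Scaled = (x - min) / (max - min)
= (52 - 8) / 60
= 44 / 60
= 0.7333

0.7333


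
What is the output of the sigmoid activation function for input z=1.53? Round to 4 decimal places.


sigmoid(z) = 1 / (1 + exp(-z))
exp(-(1.53)) = exp(-1.53) = 0.2165
1 + 0.2165 = 1.2165
1 / 1.2165 = 0.8220

0.8220


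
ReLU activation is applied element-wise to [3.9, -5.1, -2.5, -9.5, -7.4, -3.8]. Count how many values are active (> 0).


ReLU(x) = max(0, x) for each element:
ReLU(3.9) = 3.9
ReLU(-5.1) = 0
ReLU(-2.5) = 0
ReLU(-9.5) = 0
ReLU(-7.4) = 0
ReLU(-3.8) = 0
Active neurons (>0): 1

1


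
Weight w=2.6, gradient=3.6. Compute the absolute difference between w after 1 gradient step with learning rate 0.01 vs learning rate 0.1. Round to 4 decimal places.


With lr=0.01: w_new = 2.6 - 0.01 * 3.6 = 2.564
With lr=0.1: w_new = 2.6 - 0.1 * 3.6 = 2.24
Absolute difference = |2.564 - 2.24|
= 0.3240

0.3240


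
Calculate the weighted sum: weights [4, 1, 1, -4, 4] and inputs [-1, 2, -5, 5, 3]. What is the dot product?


Element-wise products:
4 * -1 = -4
1 * 2 = 2
1 * -5 = -5
-4 * 5 = -20
4 * 3 = 12
Sum = -4 + 2 + -5 + -20 + 12
= -15

-15


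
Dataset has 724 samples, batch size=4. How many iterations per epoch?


Iterations per epoch = dataset_size / batch_size
= 724 / 4
= 181

181


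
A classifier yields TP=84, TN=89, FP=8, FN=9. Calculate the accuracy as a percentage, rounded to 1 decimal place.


Accuracy = (TP + TN) / (TP + TN + FP + FN) * 100
= (84 + 89) / (84 + 89 + 8 + 9)
= 173 / 190
= 0.9105
= 91.1%

91.1


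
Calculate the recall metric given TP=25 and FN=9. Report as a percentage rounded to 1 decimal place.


Recall = TP / (TP + FN) * 100
= 25 / (25 + 9)
= 25 / 34
= 0.7353
= 73.5%

73.5


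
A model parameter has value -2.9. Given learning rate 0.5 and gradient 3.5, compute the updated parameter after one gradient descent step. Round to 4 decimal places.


w_new = w_old - lr * gradient
= -2.9 - 0.5 * 3.5
= -2.9 - (1.75)
= -4.6500

-4.6500


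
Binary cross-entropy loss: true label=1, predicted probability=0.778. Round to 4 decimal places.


For y=1: Loss = -log(p)
= -log(0.778)
= -(-0.251)
= 0.2510

0.2510


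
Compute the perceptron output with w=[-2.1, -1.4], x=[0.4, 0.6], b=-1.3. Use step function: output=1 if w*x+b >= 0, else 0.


z = w . x + b
= -2.1*0.4 + -1.4*0.6 + -1.3
= -0.84 + -0.84 + -1.3
= -1.68 + -1.3
= -2.98
Since z = -2.98 < 0, output = 0

0


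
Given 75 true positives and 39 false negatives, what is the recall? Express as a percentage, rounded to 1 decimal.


Recall = TP / (TP + FN) * 100
= 75 / (75 + 39)
= 75 / 114
= 0.6579
= 65.8%

65.8


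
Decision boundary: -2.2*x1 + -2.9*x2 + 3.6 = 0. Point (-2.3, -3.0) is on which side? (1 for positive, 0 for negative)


Compute -2.2 * -2.3 + -2.9 * -3.0 + 3.6
= 5.06 + 8.7 + 3.6
= 17.36
Since 17.36 >= 0, the point is on the positive side.

1


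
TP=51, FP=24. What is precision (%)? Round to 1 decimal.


Precision = TP / (TP + FP) * 100
= 51 / (51 + 24)
= 51 / 75
= 0.68
= 68.0%

68.0


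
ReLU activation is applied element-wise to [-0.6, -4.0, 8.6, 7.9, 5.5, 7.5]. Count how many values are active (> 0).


ReLU(x) = max(0, x) for each element:
ReLU(-0.6) = 0
ReLU(-4.0) = 0
ReLU(8.6) = 8.6
ReLU(7.9) = 7.9
ReLU(5.5) = 5.5
ReLU(7.5) = 7.5
Active neurons (>0): 4

4


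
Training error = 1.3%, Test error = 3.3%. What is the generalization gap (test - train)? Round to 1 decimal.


Generalization gap = test_error - train_error
= 3.3 - 1.3
= 2.0%
A moderate gap.

2.0


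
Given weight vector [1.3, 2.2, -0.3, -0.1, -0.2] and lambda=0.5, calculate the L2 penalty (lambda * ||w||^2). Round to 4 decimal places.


Squaring each weight:
1.3^2 = 1.69
2.2^2 = 4.84
(-0.3)^2 = 0.09
(-0.1)^2 = 0.01
(-0.2)^2 = 0.04
Sum of squares = 6.67
Penalty = 0.5 * 6.67 = 3.3350

3.3350


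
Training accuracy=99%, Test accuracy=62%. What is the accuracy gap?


Gap = train_accuracy - test_accuracy
= 99 - 62
= 37%
This large gap strongly indicates overfitting.

37


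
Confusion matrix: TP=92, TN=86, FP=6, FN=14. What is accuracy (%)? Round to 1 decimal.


Accuracy = (TP + TN) / (TP + TN + FP + FN) * 100
= (92 + 86) / (92 + 86 + 6 + 14)
= 178 / 198
= 0.899
= 89.9%

89.9


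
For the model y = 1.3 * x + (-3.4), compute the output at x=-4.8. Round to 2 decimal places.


y = 1.3 * -4.8 + (-3.4)
= -6.24 + (-3.4)
= -9.64

-9.64


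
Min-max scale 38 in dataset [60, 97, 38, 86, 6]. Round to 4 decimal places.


Min = 6, Max = 97
Range = 97 - 6 = 91
Scaled = (x - min) / (max - min)
= (38 - 6) / 91
= 32 / 91
= 0.3516

0.3516


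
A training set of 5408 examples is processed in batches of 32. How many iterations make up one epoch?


Iterations per epoch = dataset_size / batch_size
= 5408 / 32
= 169

169


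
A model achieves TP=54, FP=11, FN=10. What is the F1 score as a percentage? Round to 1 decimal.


Precision = TP / (TP + FP) = 54 / 65 = 0.8308
Recall = TP / (TP + FN) = 54 / 64 = 0.8438
F1 = 2 * P * R / (P + R)
= 2 * 0.8308 * 0.8438 / (0.8308 + 0.8438)
= 1.4019 / 1.6745
= 0.8372
As percentage: 83.7%

83.7


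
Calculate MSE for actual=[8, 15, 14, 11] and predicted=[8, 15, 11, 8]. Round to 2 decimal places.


Differences: [0, 0, 3, 3]
Squared errors: [0, 0, 9, 9]
Sum of squared errors = 18
MSE = 18 / 4 = 4.50

4.50


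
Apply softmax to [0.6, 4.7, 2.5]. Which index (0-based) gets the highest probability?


Softmax is a monotonic transformation, so it preserves the argmax.
We need to find the index of the maximum logit.
Index 0: 0.6
Index 1: 4.7
Index 2: 2.5
Maximum logit = 4.7 at index 1

1


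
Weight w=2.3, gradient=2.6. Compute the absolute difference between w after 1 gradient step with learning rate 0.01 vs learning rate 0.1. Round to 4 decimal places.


With lr=0.01: w_new = 2.3 - 0.01 * 2.6 = 2.274
With lr=0.1: w_new = 2.3 - 0.1 * 2.6 = 2.04
Absolute difference = |2.274 - 2.04|
= 0.2340

0.2340


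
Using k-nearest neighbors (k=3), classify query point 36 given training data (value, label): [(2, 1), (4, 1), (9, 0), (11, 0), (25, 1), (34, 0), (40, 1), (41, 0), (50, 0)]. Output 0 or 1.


Distances from query 36:
Point 34 (class 0): distance = 2
Point 40 (class 1): distance = 4
Point 41 (class 0): distance = 5
K=3 nearest neighbors: classes = [0, 1, 0]
Votes for class 1: 1 / 3
Majority vote => class 0

0


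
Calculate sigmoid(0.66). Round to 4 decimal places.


sigmoid(z) = 1 / (1 + exp(-z))
exp(-(0.66)) = exp(-0.66) = 0.5169
1 + 0.5169 = 1.5169
1 / 1.5169 = 0.6593

0.6593


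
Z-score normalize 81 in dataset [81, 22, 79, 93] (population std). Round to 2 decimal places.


Mean = (81 + 22 + 79 + 93) / 4 = 68.75
Variance = sum((x_i - mean)^2) / n = 757.1875
Std = sqrt(757.1875) = 27.517
Z = (x - mean) / std
= (81 - 68.75) / 27.517
= 12.25 / 27.517
= 0.45

0.45


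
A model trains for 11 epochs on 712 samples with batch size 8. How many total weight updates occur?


Iterations per epoch = 712 / 8 = 89
Total updates = iterations_per_epoch * epochs
= 89 * 11
= 979

979


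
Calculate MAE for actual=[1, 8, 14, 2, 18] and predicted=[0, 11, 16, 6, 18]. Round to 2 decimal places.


Absolute errors: [1, 3, 2, 4, 0]
Sum of absolute errors = 10
MAE = 10 / 5 = 2.00

2.00


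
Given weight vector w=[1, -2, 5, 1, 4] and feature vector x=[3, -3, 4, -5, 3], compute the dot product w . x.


Element-wise products:
1 * 3 = 3
-2 * -3 = 6
5 * 4 = 20
1 * -5 = -5
4 * 3 = 12
Sum = 3 + 6 + 20 + -5 + 12
= 36

36


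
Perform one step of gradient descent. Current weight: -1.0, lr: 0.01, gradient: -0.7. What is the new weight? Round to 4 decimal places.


w_new = w_old - lr * gradient
= -1.0 - 0.01 * -0.7
= -1.0 - (-0.007)
= -0.9930

-0.9930


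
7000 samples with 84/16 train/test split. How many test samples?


Train samples = 7000 * 84% = 5880
Test samples = 7000 - 5880
= 1120

1120


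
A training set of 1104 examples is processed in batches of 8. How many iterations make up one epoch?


Iterations per epoch = dataset_size / batch_size
= 1104 / 8
= 138

138


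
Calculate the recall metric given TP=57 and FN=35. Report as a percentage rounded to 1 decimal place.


Recall = TP / (TP + FN) * 100
= 57 / (57 + 35)
= 57 / 92
= 0.6196
= 62.0%

62.0


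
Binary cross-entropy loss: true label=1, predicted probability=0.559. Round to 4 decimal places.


For y=1: Loss = -log(p)
= -log(0.559)
= -(-0.5816)
= 0.5816

0.5816


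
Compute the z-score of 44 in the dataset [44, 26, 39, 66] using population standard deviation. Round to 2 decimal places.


Mean = (44 + 26 + 39 + 66) / 4 = 43.75
Variance = sum((x_i - mean)^2) / n = 208.1875
Std = sqrt(208.1875) = 14.4287
Z = (x - mean) / std
= (44 - 43.75) / 14.4287
= 0.25 / 14.4287
= 0.02

0.02


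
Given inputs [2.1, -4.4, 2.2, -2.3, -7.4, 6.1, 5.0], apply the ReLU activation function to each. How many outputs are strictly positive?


ReLU(x) = max(0, x) for each element:
ReLU(2.1) = 2.1
ReLU(-4.4) = 0
ReLU(2.2) = 2.2
ReLU(-2.3) = 0
ReLU(-7.4) = 0
ReLU(6.1) = 6.1
ReLU(5.0) = 5.0
Active neurons (>0): 4

4


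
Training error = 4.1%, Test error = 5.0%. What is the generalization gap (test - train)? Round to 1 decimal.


Generalization gap = test_error - train_error
= 5.0 - 4.1
= 0.9%
A small gap suggests good generalization.

0.9


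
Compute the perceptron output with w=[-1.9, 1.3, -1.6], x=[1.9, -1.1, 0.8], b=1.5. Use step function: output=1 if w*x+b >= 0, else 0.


z = w . x + b
= -1.9*1.9 + 1.3*-1.1 + -1.6*0.8 + 1.5
= -3.61 + -1.43 + -1.28 + 1.5
= -6.32 + 1.5
= -4.82
Since z = -4.82 < 0, output = 0

0


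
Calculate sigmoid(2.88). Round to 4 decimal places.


sigmoid(z) = 1 / (1 + exp(-z))
exp(-(2.88)) = exp(-2.88) = 0.0561
1 + 0.0561 = 1.0561
1 / 1.0561 = 0.9468

0.9468


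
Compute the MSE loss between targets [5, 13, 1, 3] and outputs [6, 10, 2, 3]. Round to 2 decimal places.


Differences: [-1, 3, -1, 0]
Squared errors: [1, 9, 1, 0]
Sum of squared errors = 11
MSE = 11 / 4 = 2.75

2.75


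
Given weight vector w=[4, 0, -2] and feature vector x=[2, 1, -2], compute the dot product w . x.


Element-wise products:
4 * 2 = 8
0 * 1 = 0
-2 * -2 = 4
Sum = 8 + 0 + 4
= 12

12


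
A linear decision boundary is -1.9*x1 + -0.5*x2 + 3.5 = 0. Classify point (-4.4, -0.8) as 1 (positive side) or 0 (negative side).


Compute -1.9 * -4.4 + -0.5 * -0.8 + 3.5
= 8.36 + 0.4 + 3.5
= 12.26
Since 12.26 >= 0, the point is on the positive side.

1


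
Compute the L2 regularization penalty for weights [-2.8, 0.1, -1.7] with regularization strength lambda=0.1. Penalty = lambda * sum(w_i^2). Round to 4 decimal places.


Squaring each weight:
(-2.8)^2 = 7.84
0.1^2 = 0.01
(-1.7)^2 = 2.89
Sum of squares = 10.74
Penalty = 0.1 * 10.74 = 1.0740

1.0740


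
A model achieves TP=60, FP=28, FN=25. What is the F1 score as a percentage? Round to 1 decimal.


Precision = TP / (TP + FP) = 60 / 88 = 0.6818
Recall = TP / (TP + FN) = 60 / 85 = 0.7059
F1 = 2 * P * R / (P + R)
= 2 * 0.6818 * 0.7059 / (0.6818 + 0.7059)
= 0.9626 / 1.3877
= 0.6936
As percentage: 69.4%

69.4


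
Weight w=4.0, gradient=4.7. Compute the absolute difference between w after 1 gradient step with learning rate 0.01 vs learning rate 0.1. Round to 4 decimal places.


With lr=0.01: w_new = 4.0 - 0.01 * 4.7 = 3.953
With lr=0.1: w_new = 4.0 - 0.1 * 4.7 = 3.53
Absolute difference = |3.953 - 3.53|
= 0.4230

0.4230


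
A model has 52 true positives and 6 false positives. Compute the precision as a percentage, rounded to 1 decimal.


Precision = TP / (TP + FP) * 100
= 52 / (52 + 6)
= 52 / 58
= 0.8966
= 89.7%

89.7


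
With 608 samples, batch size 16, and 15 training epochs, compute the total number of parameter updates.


Iterations per epoch = 608 / 16 = 38
Total updates = iterations_per_epoch * epochs
= 38 * 15
= 570

570


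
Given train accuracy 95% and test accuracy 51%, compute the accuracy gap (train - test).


Gap = train_accuracy - test_accuracy
= 95 - 51
= 44%
This large gap strongly indicates overfitting.

44


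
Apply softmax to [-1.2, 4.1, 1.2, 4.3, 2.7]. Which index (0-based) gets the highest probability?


Softmax is a monotonic transformation, so it preserves the argmax.
We need to find the index of the maximum logit.
Index 0: -1.2
Index 1: 4.1
Index 2: 1.2
Index 3: 4.3
Index 4: 2.7
Maximum logit = 4.3 at index 3

3


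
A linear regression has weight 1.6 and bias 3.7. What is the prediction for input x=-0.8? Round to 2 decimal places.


y = 1.6 * -0.8 + (3.7)
= -1.28 + (3.7)
= 2.42

2.42


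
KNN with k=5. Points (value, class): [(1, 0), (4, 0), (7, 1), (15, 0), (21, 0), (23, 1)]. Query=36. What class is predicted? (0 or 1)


Distances from query 36:
Point 23 (class 1): distance = 13
Point 21 (class 0): distance = 15
Point 15 (class 0): distance = 21
Point 7 (class 1): distance = 29
Point 4 (class 0): distance = 32
K=5 nearest neighbors: classes = [1, 0, 0, 1, 0]
Votes for class 1: 2 / 5
Majority vote => class 0

0


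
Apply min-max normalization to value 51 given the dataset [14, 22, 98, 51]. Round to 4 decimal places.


Min = 14, Max = 98
Range = 98 - 14 = 84
Scaled = (x - min) / (max - min)
= (51 - 14) / 84
= 37 / 84
= 0.4405

0.4405


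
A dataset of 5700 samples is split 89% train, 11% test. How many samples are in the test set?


Train samples = 5700 * 89% = 5073
Test samples = 5700 - 5073
= 627

627


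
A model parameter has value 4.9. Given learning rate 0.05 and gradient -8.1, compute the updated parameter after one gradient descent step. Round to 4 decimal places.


w_new = w_old - lr * gradient
= 4.9 - 0.05 * -8.1
= 4.9 - (-0.405)
= 5.3050

5.3050


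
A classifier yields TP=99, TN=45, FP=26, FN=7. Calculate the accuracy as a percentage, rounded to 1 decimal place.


Accuracy = (TP + TN) / (TP + TN + FP + FN) * 100
= (99 + 45) / (99 + 45 + 26 + 7)
= 144 / 177
= 0.8136
= 81.4%

81.4


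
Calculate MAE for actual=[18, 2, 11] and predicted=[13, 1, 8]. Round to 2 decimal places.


Absolute errors: [5, 1, 3]
Sum of absolute errors = 9
MAE = 9 / 3 = 3.00

3.00


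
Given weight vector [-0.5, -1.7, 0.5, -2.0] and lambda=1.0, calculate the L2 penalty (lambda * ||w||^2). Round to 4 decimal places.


Squaring each weight:
(-0.5)^2 = 0.25
(-1.7)^2 = 2.89
0.5^2 = 0.25
(-2.0)^2 = 4.0
Sum of squares = 7.39
Penalty = 1.0 * 7.39 = 7.3900

7.3900


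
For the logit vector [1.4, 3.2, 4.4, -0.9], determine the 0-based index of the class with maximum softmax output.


Softmax is a monotonic transformation, so it preserves the argmax.
We need to find the index of the maximum logit.
Index 0: 1.4
Index 1: 3.2
Index 2: 4.4
Index 3: -0.9
Maximum logit = 4.4 at index 2

2


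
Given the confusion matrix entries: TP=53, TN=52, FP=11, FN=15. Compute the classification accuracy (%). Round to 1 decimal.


Accuracy = (TP + TN) / (TP + TN + FP + FN) * 100
= (53 + 52) / (53 + 52 + 11 + 15)
= 105 / 131
= 0.8015
= 80.2%

80.2


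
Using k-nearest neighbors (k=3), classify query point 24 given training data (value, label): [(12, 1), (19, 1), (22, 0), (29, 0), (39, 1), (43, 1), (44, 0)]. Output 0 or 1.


Distances from query 24:
Point 22 (class 0): distance = 2
Point 29 (class 0): distance = 5
Point 19 (class 1): distance = 5
K=3 nearest neighbors: classes = [0, 0, 1]
Votes for class 1: 1 / 3
Majority vote => class 0

0


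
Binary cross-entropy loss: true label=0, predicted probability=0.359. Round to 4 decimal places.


For y=0: Loss = -log(1-p)
= -log(1 - 0.359)
= -log(0.641)
= -(-0.4447)
= 0.4447

0.4447


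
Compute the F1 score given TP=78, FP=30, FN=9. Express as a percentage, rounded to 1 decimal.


Precision = TP / (TP + FP) = 78 / 108 = 0.7222
Recall = TP / (TP + FN) = 78 / 87 = 0.8966
F1 = 2 * P * R / (P + R)
= 2 * 0.7222 * 0.8966 / (0.7222 + 0.8966)
= 1.295 / 1.6188
= 0.8
As percentage: 80.0%

80.0


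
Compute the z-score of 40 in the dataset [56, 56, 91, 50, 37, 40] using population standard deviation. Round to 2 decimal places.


Mean = (56 + 56 + 91 + 50 + 37 + 40) / 6 = 55.0
Variance = sum((x_i - mean)^2) / n = 312.0
Std = sqrt(312.0) = 17.6635
Z = (x - mean) / std
= (40 - 55.0) / 17.6635
= -15.0 / 17.6635
= -0.85

-0.85


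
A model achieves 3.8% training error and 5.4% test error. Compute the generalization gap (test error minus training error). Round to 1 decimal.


Generalization gap = test_error - train_error
= 5.4 - 3.8
= 1.6%
A small gap suggests good generalization.

1.6


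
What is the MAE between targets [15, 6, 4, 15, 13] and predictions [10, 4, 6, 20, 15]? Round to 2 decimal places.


Absolute errors: [5, 2, 2, 5, 2]
Sum of absolute errors = 16
MAE = 16 / 5 = 3.20

3.20


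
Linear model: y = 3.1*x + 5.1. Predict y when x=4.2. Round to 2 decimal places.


y = 3.1 * 4.2 + (5.1)
= 13.02 + (5.1)
= 18.12

18.12


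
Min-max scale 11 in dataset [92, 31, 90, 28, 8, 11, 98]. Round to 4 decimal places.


Min = 8, Max = 98
Range = 98 - 8 = 90
Scaled = (x - min) / (max - min)
= (11 - 8) / 90
= 3 / 90
= 0.0333

0.0333


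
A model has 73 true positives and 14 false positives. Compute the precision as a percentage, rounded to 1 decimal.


Precision = TP / (TP + FP) * 100
= 73 / (73 + 14)
= 73 / 87
= 0.8391
= 83.9%

83.9


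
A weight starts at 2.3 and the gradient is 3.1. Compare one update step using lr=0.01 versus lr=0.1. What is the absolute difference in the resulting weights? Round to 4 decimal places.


With lr=0.01: w_new = 2.3 - 0.01 * 3.1 = 2.269
With lr=0.1: w_new = 2.3 - 0.1 * 3.1 = 1.99
Absolute difference = |2.269 - 1.99|
= 0.2790

0.2790


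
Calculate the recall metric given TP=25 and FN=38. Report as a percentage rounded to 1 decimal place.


Recall = TP / (TP + FN) * 100
= 25 / (25 + 38)
= 25 / 63
= 0.3968
= 39.7%

39.7


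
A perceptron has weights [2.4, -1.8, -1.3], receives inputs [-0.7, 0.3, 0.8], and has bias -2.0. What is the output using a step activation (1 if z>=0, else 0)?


z = w . x + b
= 2.4*-0.7 + -1.8*0.3 + -1.3*0.8 + -2.0
= -1.68 + -0.54 + -1.04 + -2.0
= -3.26 + -2.0
= -5.26
Since z = -5.26 < 0, output = 0

0


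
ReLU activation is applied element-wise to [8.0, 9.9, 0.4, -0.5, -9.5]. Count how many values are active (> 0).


ReLU(x) = max(0, x) for each element:
ReLU(8.0) = 8.0
ReLU(9.9) = 9.9
ReLU(0.4) = 0.4
ReLU(-0.5) = 0
ReLU(-9.5) = 0
Active neurons (>0): 3

3


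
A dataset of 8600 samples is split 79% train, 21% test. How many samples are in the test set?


Train samples = 8600 * 79% = 6794
Test samples = 8600 - 6794
= 1806

1806


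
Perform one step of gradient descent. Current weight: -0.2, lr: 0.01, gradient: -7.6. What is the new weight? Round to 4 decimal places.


w_new = w_old - lr * gradient
= -0.2 - 0.01 * -7.6
= -0.2 - (-0.076)
= -0.1240

-0.1240


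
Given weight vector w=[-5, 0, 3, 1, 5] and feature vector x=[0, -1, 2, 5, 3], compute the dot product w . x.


Element-wise products:
-5 * 0 = 0
0 * -1 = 0
3 * 2 = 6
1 * 5 = 5
5 * 3 = 15
Sum = 0 + 0 + 6 + 5 + 15
= 26

26


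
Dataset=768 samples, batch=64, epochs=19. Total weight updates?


Iterations per epoch = 768 / 64 = 12
Total updates = iterations_per_epoch * epochs
= 12 * 19
= 228

228


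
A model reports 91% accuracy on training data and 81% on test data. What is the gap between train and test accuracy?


Gap = train_accuracy - test_accuracy
= 91 - 81
= 10%
This moderate gap may indicate mild overfitting.

10


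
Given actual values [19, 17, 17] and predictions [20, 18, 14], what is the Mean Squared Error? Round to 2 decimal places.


Differences: [-1, -1, 3]
Squared errors: [1, 1, 9]
Sum of squared errors = 11
MSE = 11 / 3 = 3.67

3.67


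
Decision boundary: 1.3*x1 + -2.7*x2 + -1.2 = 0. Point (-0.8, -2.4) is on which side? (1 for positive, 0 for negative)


Compute 1.3 * -0.8 + -2.7 * -2.4 + -1.2
= -1.04 + 6.48 + -1.2
= 4.24
Since 4.24 >= 0, the point is on the positive side.

1


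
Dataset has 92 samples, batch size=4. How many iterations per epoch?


Iterations per epoch = dataset_size / batch_size
= 92 / 4
= 23

23


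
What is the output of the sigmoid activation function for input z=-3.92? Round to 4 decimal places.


sigmoid(z) = 1 / (1 + exp(-z))
exp(-(-3.92)) = exp(3.92) = 50.4004
1 + 50.4004 = 51.4004
1 / 51.4004 = 0.0195

0.0195


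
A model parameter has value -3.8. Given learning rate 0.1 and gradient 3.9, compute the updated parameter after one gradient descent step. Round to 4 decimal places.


w_new = w_old - lr * gradient
= -3.8 - 0.1 * 3.9
= -3.8 - (0.39)
= -4.1900

-4.1900


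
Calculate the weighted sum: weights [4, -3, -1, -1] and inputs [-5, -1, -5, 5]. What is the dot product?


Element-wise products:
4 * -5 = -20
-3 * -1 = 3
-1 * -5 = 5
-1 * 5 = -5
Sum = -20 + 3 + 5 + -5
= -17

-17


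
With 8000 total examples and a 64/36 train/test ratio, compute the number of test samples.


Train samples = 8000 * 64% = 5120
Test samples = 8000 - 5120
= 2880

2880


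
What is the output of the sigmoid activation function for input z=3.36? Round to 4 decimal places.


sigmoid(z) = 1 / (1 + exp(-z))
exp(-(3.36)) = exp(-3.36) = 0.0347
1 + 0.0347 = 1.0347
1 / 1.0347 = 0.9664

0.9664


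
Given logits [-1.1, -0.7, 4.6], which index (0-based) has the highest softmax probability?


Softmax is a monotonic transformation, so it preserves the argmax.
We need to find the index of the maximum logit.
Index 0: -1.1
Index 1: -0.7
Index 2: 4.6
Maximum logit = 4.6 at index 2

2


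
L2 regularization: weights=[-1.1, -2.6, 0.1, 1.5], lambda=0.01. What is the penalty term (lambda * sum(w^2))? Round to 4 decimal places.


Squaring each weight:
(-1.1)^2 = 1.21
(-2.6)^2 = 6.76
0.1^2 = 0.01
1.5^2 = 2.25
Sum of squares = 10.23
Penalty = 0.01 * 10.23 = 0.1023

0.1023


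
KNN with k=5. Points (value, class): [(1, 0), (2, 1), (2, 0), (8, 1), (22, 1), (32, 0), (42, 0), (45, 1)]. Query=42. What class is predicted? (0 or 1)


Distances from query 42:
Point 42 (class 0): distance = 0
Point 45 (class 1): distance = 3
Point 32 (class 0): distance = 10
Point 22 (class 1): distance = 20
Point 8 (class 1): distance = 34
K=5 nearest neighbors: classes = [0, 1, 0, 1, 1]
Votes for class 1: 3 / 5
Majority vote => class 1

1


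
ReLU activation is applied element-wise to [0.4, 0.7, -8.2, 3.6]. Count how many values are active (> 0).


ReLU(x) = max(0, x) for each element:
ReLU(0.4) = 0.4
ReLU(0.7) = 0.7
ReLU(-8.2) = 0
ReLU(3.6) = 3.6
Active neurons (>0): 3

3


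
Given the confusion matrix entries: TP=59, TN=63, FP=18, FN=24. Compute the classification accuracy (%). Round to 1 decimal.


Accuracy = (TP + TN) / (TP + TN + FP + FN) * 100
= (59 + 63) / (59 + 63 + 18 + 24)
= 122 / 164
= 0.7439
= 74.4%

74.4


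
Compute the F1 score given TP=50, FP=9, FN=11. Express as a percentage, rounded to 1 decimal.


Precision = TP / (TP + FP) = 50 / 59 = 0.8475
Recall = TP / (TP + FN) = 50 / 61 = 0.8197
F1 = 2 * P * R / (P + R)
= 2 * 0.8475 * 0.8197 / (0.8475 + 0.8197)
= 1.3893 / 1.6671
= 0.8333
As percentage: 83.3%

83.3


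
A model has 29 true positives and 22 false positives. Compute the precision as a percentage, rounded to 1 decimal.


Precision = TP / (TP + FP) * 100
= 29 / (29 + 22)
= 29 / 51
= 0.5686
= 56.9%

56.9


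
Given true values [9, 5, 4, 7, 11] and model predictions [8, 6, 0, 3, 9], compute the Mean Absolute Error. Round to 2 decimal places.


Absolute errors: [1, 1, 4, 4, 2]
Sum of absolute errors = 12
MAE = 12 / 5 = 2.40

2.40


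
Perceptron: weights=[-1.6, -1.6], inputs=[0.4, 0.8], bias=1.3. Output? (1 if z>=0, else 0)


z = w . x + b
= -1.6*0.4 + -1.6*0.8 + 1.3
= -0.64 + -1.28 + 1.3
= -1.92 + 1.3
= -0.62
Since z = -0.62 < 0, output = 0

0


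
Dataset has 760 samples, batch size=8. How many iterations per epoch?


Iterations per epoch = dataset_size / batch_size
= 760 / 8
= 95

95


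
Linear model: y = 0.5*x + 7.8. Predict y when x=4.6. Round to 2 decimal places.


y = 0.5 * 4.6 + (7.8)
= 2.3 + (7.8)
= 10.10

10.10


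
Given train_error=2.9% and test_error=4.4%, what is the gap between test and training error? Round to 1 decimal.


Generalization gap = test_error - train_error
= 4.4 - 2.9
= 1.5%
A small gap suggests good generalization.

1.5


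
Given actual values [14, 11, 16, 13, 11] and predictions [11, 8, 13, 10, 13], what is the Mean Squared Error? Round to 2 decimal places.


Differences: [3, 3, 3, 3, -2]
Squared errors: [9, 9, 9, 9, 4]
Sum of squared errors = 40
MSE = 40 / 5 = 8.00

8.00


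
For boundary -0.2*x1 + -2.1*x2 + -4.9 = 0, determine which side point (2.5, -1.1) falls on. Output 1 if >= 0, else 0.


Compute -0.2 * 2.5 + -2.1 * -1.1 + -4.9
= -0.5 + 2.31 + -4.9
= -3.09
Since -3.09 < 0, the point is on the negative side.

0


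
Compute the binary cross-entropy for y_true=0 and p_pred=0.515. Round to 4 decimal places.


For y=0: Loss = -log(1-p)
= -log(1 - 0.515)
= -log(0.485)
= -(-0.7236)
= 0.7236

0.7236


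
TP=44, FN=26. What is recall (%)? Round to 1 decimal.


Recall = TP / (TP + FN) * 100
= 44 / (44 + 26)
= 44 / 70
= 0.6286
= 62.9%

62.9


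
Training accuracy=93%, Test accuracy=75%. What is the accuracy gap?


Gap = train_accuracy - test_accuracy
= 93 - 75
= 18%
This gap suggests the model is overfitting.

18


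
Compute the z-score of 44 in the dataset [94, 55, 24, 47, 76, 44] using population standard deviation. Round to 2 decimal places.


Mean = (94 + 55 + 24 + 47 + 76 + 44) / 6 = 56.6667
Variance = sum((x_i - mean)^2) / n = 515.2222
Std = sqrt(515.2222) = 22.6985
Z = (x - mean) / std
= (44 - 56.6667) / 22.6985
= -12.6667 / 22.6985
= -0.56

-0.56


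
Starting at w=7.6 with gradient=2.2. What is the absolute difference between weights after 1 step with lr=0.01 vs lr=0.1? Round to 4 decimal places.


With lr=0.01: w_new = 7.6 - 0.01 * 2.2 = 7.578
With lr=0.1: w_new = 7.6 - 0.1 * 2.2 = 7.38
Absolute difference = |7.578 - 7.38|
= 0.1980

0.1980


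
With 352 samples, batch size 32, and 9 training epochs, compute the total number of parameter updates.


Iterations per epoch = 352 / 32 = 11
Total updates = iterations_per_epoch * epochs
= 11 * 9
= 99

99


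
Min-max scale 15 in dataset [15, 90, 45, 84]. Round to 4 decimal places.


Min = 15, Max = 90
Range = 90 - 15 = 75
Scaled = (x - min) / (max - min)
= (15 - 15) / 75
= 0 / 75
= 0.0000

0.0000


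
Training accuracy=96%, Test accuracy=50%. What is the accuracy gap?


Gap = train_accuracy - test_accuracy
= 96 - 50
= 46%
This large gap strongly indicates overfitting.

46


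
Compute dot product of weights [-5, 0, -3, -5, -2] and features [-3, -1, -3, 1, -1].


Element-wise products:
-5 * -3 = 15
0 * -1 = 0
-3 * -3 = 9
-5 * 1 = -5
-2 * -1 = 2
Sum = 15 + 0 + 9 + -5 + 2
= 21

21


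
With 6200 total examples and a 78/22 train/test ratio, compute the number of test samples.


Train samples = 6200 * 78% = 4836
Test samples = 6200 - 4836
= 1364

1364


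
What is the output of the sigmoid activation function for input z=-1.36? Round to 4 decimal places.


sigmoid(z) = 1 / (1 + exp(-z))
exp(-(-1.36)) = exp(1.36) = 3.8962
1 + 3.8962 = 4.8962
1 / 4.8962 = 0.2042

0.2042


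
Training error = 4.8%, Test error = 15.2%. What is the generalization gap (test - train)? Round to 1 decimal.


Generalization gap = test_error - train_error
= 15.2 - 4.8
= 10.4%
A large gap suggests overfitting.

10.4


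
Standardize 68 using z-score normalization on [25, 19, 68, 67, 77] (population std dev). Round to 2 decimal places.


Mean = (25 + 19 + 68 + 67 + 77) / 5 = 51.2
Variance = sum((x_i - mean)^2) / n = 584.16
Std = sqrt(584.16) = 24.1694
Z = (x - mean) / std
= (68 - 51.2) / 24.1694
= 16.8 / 24.1694
= 0.70

0.70


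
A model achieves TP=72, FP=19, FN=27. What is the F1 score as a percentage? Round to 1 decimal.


Precision = TP / (TP + FP) = 72 / 91 = 0.7912
Recall = TP / (TP + FN) = 72 / 99 = 0.7273
F1 = 2 * P * R / (P + R)
= 2 * 0.7912 * 0.7273 / (0.7912 + 0.7273)
= 1.1508 / 1.5185
= 0.7579
As percentage: 75.8%

75.8


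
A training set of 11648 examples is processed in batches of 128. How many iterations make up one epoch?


Iterations per epoch = dataset_size / batch_size
= 11648 / 128
= 91

91
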